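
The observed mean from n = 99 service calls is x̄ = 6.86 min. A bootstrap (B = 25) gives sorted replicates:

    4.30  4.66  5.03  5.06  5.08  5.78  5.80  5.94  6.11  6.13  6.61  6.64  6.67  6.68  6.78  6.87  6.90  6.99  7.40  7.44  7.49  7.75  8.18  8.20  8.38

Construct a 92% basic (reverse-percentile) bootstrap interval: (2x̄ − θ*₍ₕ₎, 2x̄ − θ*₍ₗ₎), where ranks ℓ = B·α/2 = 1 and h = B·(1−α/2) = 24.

(5.52, 9.42)

Percentile endpoints at ranks 1 and 24: θ*₍1₎ = 4.30, θ*₍24₎ = 8.20.
Basic interval reflects these around x̄:
  lower = 2 × 6.86 − 8.20 = 5.52
  upper = 2 × 6.86 − 4.30 = 9.42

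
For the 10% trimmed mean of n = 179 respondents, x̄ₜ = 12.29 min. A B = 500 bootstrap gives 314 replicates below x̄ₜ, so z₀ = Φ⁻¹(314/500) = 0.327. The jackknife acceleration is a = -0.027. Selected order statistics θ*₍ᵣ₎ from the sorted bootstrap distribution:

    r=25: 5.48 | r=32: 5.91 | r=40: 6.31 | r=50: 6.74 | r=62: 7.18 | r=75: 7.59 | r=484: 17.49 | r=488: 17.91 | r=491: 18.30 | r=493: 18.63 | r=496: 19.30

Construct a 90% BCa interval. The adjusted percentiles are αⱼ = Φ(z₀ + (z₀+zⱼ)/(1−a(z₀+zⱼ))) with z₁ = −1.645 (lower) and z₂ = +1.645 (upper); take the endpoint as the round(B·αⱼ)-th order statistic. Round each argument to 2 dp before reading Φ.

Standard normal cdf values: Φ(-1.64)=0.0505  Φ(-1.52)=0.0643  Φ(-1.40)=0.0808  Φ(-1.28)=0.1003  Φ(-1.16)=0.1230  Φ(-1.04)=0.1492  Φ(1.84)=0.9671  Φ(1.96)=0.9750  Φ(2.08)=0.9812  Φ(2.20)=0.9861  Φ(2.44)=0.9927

(7.59, 18.63)

Lower: z₀ + z₁ = 0.327 + (-1.645) = -1.318; 1 − a(z₀+z₁) = 1 − (-0.027)(-1.318) = 0.9644; argument = 0.327 + (-1.318)/0.9644 = -1.0396 → -1.04.
α₁ = Φ(-1.04) = 0.1492; rank = round(500 × 0.1492) = 75; θ*₍75₎ = 7.59.
Upper: z₀ + z₂ = 1.972; 1 − a(z₀+z₂) = 1.0532; argument = 2.1993 → 2.20; α₂ = 0.9861; rank = 493; θ*₍493₎ = 18.63.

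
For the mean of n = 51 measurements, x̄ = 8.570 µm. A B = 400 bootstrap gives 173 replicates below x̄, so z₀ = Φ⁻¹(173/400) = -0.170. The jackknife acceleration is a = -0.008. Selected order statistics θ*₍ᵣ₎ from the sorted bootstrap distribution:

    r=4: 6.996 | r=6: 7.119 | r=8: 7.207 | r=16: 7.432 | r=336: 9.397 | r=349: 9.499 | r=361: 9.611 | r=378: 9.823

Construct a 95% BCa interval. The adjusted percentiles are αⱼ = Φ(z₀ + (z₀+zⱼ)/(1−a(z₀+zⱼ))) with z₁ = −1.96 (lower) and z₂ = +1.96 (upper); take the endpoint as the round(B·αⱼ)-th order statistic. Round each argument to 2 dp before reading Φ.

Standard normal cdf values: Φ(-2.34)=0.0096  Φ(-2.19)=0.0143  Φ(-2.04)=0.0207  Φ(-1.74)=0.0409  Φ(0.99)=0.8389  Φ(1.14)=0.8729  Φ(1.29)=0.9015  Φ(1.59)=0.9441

(6.996, 9.823)

Lower: z₀ + z₁ = -0.170 + (-1.960) = -2.130; 1 − a(z₀+z₁) = 1 − (-0.008)(-2.130) = 0.9830; argument = -0.170 + (-2.130)/0.9830 = -2.3369 → -2.34.
α₁ = Φ(-2.34) = 0.0096; rank = round(400 × 0.0096) = 4; θ*₍4₎ = 6.996.
Upper: z₀ + z₂ = 1.790; 1 − a(z₀+z₂) = 1.0143; argument = 1.5947 → 1.59; α₂ = 0.9441; rank = 378; θ*₍378₎ = 9.823.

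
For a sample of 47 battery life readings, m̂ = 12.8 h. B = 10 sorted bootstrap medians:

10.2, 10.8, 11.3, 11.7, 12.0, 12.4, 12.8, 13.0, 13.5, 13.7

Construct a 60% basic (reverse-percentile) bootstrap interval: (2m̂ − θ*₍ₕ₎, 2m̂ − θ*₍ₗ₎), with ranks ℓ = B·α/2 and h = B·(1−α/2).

Percentile endpoints at ranks 2 and 8: θ*₍2₎ = 10.8, θ*₍8₎ = 13.0.
Basic interval reflects these around m̂:
  lower = 2 × 12.8 − 13.0 = 12.6
  upper = 2 × 12.8 − 10.8 = 14.8

(12.6, 14.8)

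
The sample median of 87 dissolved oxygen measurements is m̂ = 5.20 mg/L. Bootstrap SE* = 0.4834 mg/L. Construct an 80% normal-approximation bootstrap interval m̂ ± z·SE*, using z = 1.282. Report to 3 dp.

Margin = 1.282 × 0.4834 = 0.6197
Interval: 5.20 ± 0.6197

(4.580, 5.820)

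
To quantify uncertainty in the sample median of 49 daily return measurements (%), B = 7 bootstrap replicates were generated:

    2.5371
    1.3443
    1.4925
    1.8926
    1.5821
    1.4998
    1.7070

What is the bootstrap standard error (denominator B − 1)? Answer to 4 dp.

Bootstrap SE is the standard deviation of the 7 replicate medians.
Mean of replicates: (2.5371 + 1.3443 + 1.4925 + 1.8926 + 1.5821 + 1.4998 + 1.7070) / 7 = 12.05540 / 7 = 1.72220
Sum of squared deviations: (+0.81490)² + (−0.37790)² + (−0.22970)² + (+0.17040)² + (−0.14010)² + (−0.22240)² + (−0.01520)² = 0.95799
Variance = 0.95799 / 6 = 0.15966
SE* = √0.15966

SE* = 0.3996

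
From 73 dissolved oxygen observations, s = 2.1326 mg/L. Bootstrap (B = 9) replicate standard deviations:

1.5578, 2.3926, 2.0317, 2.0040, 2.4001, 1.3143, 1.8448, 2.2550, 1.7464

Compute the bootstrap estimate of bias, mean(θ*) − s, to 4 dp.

mean(θ*) = (1.5578 + 2.3926 + 2.0317 + 2.0040 + 2.4001 + 1.3143 + 1.8448 + 2.2550 + 1.7464) / 9 = 1.94963
bias = 1.94963 − 2.1326

bias = −0.1830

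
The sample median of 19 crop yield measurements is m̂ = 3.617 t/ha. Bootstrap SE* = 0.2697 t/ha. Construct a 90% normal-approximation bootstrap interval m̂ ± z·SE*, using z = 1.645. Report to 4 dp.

(3.1733, 4.0607)

Margin = 1.645 × 0.2697 = 0.44366
Interval: 3.617 ± 0.44366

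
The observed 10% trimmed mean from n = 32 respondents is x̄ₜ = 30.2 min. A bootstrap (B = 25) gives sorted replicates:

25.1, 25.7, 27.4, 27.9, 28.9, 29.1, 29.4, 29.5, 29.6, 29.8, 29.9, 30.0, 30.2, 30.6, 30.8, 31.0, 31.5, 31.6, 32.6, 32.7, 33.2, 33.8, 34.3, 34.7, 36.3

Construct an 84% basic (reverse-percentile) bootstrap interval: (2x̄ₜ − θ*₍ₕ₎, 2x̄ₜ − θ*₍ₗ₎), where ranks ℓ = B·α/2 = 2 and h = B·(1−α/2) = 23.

(26.1, 34.7)

Percentile endpoints at ranks 2 and 23: θ*₍2₎ = 25.7, θ*₍23₎ = 34.3.
Basic interval reflects these around x̄ₜ:
  lower = 2 × 30.2 − 34.3 = 26.1
  upper = 2 × 30.2 − 25.7 = 34.7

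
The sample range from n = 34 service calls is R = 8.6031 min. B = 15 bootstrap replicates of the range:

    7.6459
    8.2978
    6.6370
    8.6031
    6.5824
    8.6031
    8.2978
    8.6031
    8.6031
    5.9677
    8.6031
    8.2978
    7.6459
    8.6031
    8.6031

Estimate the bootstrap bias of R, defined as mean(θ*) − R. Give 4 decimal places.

bias = −0.6302

mean(θ*) = (7.6459 + 8.2978 + 6.6370 + 8.6031 + 6.5824 + 8.6031 + 8.2978 + 8.6031 + 8.6031 + 5.9677 + 8.6031 + 8.2978 + 7.6459 + 8.6031 + 8.6031) / 15 = 7.97293
bias = 7.97293 − 8.6031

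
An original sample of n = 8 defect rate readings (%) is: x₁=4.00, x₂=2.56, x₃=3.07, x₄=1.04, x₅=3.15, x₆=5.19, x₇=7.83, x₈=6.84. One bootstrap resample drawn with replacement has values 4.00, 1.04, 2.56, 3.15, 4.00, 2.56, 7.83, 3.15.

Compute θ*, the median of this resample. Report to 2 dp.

Sorted: 1.04, 2.56, 2.56, 3.15, 3.15, 4.00, 4.00, 7.83
Median = average of the two middle values = 3.15

θ* = 3.15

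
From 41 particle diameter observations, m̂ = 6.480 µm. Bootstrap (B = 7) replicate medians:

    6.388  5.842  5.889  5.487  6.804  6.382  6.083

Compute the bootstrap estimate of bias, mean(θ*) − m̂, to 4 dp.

mean(θ*) = (6.388 + 5.842 + 5.889 + 5.487 + 6.804 + 6.382 + 6.083) / 7 = 6.12500
bias = 6.12500 − 6.480

bias = −0.3550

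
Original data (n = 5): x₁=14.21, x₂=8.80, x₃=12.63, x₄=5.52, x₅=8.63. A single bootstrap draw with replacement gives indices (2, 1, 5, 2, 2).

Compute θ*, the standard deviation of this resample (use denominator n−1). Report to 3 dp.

θ* = 2.440

Resample values: 8.80, 14.21, 8.63, 8.80, 8.80.
Mean = 9.8480; sum of squared deviations = 23.8055
s² = 23.8055 / 4 = 5.9514
s = √5.9514 = 2.440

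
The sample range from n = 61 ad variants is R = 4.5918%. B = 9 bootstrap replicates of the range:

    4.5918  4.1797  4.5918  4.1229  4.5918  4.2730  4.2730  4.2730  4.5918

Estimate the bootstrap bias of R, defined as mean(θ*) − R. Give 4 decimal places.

mean(θ*) = (4.5918 + 4.1797 + 4.5918 + 4.1229 + 4.5918 + 4.2730 + 4.2730 + 4.2730 + 4.5918) / 9 = 4.38764
bias = 4.38764 − 4.5918

bias = −0.2042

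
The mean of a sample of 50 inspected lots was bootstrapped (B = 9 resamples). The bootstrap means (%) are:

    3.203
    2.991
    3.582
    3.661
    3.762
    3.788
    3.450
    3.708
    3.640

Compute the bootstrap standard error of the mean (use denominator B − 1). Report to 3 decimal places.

SE* = 0.271

Bootstrap SE is the standard deviation of the 9 replicate means.
Mean of replicates: (3.203 + 2.991 + 3.582 + 3.661 + 3.762 + 3.788 + 3.450 + 3.708 + 3.640) / 9 = 31.7850 / 9 = 3.5317
Sum of squared deviations: (−0.3287)² + (−0.5407)² + (+0.0503)² + (+0.1293)² + (+0.2303)² + (+0.2563)² + (−0.0817)² + (+0.1763)² + (+0.1083)² = 0.5879
Variance = 0.5879 / 8 = 0.0735
SE* = √0.0735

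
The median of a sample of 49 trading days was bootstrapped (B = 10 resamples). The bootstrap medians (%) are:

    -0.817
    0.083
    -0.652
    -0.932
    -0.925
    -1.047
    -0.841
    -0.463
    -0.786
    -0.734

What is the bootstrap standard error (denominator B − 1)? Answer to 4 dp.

SE* = 0.3227

Bootstrap SE is the standard deviation of the 10 replicate medians.
Mean of replicates: ((-0.817) + 0.083 + (-0.652) + (-0.932) + (-0.925) + (-1.047) + (-0.841) + (-0.463) + (-0.786) + (-0.734)) / 10 = -7.11400 / 10 = -0.71140
Sum of squared deviations: (−0.10560)² + (+0.79440)² + (+0.05940)² + (−0.22060)² + (−0.21360)² + (−0.33560)² + (−0.12960)² + (+0.24840)² + (−0.07460)² + (−0.02260)² = 0.93724
Variance = 0.93724 / 9 = 0.10414
SE* = √0.10414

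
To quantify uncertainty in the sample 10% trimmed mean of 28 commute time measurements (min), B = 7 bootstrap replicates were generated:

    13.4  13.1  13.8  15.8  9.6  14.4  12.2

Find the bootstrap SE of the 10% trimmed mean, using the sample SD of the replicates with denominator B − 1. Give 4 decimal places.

SE* = 1.9394

Bootstrap SE is the standard deviation of the 7 replicate 10% trimmed means.
Mean of replicates: (13.4 + 13.1 + 13.8 + 15.8 + 9.6 + 14.4 + 12.2) / 7 = 92.30000 / 7 = 13.18571
Sum of squared deviations: (+0.21429)² + (−0.08571)² + (+0.61429)² + (+2.61429)² + (−3.58571)² + (+1.21429)² + (−0.98571)² = 22.56857
Variance = 22.56857 / 6 = 3.76143
SE* = √3.76143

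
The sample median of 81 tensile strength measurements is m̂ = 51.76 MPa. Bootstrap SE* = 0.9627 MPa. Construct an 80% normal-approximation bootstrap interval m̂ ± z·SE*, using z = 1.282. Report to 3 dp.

Margin = 1.282 × 0.9627 = 1.2342
Interval: 51.76 ± 1.2342

(50.526, 52.994)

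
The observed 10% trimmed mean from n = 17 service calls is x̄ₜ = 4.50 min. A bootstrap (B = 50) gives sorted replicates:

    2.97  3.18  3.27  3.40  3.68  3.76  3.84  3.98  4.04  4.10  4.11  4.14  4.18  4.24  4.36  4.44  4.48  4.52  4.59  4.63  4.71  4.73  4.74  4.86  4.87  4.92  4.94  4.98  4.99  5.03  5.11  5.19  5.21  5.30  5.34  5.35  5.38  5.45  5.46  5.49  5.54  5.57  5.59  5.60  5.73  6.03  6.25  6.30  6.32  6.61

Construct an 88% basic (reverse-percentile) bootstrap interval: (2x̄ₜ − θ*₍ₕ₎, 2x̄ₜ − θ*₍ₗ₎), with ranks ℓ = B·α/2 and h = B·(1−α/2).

(2.75, 5.73)

Percentile endpoints at ranks 3 and 47: θ*₍3₎ = 3.27, θ*₍47₎ = 6.25.
Basic interval reflects these around x̄ₜ:
  lower = 2 × 4.50 − 6.25 = 2.75
  upper = 2 × 4.50 − 3.27 = 5.73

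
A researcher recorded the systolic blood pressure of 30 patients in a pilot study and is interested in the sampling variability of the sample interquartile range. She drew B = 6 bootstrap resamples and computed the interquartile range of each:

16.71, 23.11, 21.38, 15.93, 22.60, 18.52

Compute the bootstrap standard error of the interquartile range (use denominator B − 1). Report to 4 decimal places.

Bootstrap SE is the standard deviation of the 6 replicate interquartile ranges.
Mean of replicates: (16.71 + 23.11 + 21.38 + 15.93 + 22.60 + 18.52) / 6 = 118.25000 / 6 = 19.70833
Sum of squared deviations: (−2.99833)² + (+3.40167)² + (+1.67167)² + (−3.77833)² + (+2.89167)² + (−1.18833)² = 47.40548
Variance = 47.40548 / 5 = 9.48110
SE* = √9.48110

SE* = 3.0791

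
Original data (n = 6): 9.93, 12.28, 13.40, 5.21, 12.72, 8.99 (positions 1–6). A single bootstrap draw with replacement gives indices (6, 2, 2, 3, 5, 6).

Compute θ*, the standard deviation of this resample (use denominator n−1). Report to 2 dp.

Resample values: 8.99, 12.28, 12.28, 13.40, 12.72, 8.99.
Mean = 11.4433; sum of squared deviations = 18.8961
s² = 18.8961 / 5 = 3.7792
s = √3.7792 = 1.94

θ* = 1.94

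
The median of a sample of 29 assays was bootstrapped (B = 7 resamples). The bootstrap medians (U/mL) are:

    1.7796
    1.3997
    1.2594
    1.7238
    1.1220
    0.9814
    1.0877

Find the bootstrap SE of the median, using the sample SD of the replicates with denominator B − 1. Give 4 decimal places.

SE* = 0.3137

Bootstrap SE is the standard deviation of the 7 replicate medians.
Mean of replicates: (1.7796 + 1.3997 + 1.2594 + 1.7238 + 1.1220 + 0.9814 + 1.0877) / 7 = 9.35360 / 7 = 1.33623
Sum of squared deviations: (+0.44337)² + (+0.06347)² + (−0.07683)² + (+0.38757)² + (−0.21423)² + (−0.35483)² + (−0.24853)² = 0.59028
Variance = 0.59028 / 6 = 0.09838
SE* = √0.09838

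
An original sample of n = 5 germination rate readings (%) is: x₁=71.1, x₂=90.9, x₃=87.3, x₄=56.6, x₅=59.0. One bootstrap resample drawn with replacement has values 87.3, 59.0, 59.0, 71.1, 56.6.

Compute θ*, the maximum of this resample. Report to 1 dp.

Maximum = 87.3

θ* = 87.3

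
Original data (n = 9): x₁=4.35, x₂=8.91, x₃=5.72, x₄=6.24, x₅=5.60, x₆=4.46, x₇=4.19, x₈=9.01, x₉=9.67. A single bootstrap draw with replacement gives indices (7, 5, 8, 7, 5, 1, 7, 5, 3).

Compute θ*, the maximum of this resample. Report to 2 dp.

Resample values: 4.19, 5.60, 9.01, 4.19, 5.60, 4.35, 4.19, 5.60, 5.72.
Maximum = 9.01

θ* = 9.01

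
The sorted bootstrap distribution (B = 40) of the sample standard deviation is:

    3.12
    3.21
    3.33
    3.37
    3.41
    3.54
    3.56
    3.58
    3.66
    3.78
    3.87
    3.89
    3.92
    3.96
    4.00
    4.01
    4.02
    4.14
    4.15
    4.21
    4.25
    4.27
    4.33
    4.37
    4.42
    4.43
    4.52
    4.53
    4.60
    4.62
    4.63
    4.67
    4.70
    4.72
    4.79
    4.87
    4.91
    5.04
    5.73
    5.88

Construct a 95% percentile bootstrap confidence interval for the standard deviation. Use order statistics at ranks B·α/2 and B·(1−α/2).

α = 0.05; lower rank = 40 × 0.025 = 1; upper rank = 40 × 0.975 = 39.
The 1st smallest replicate is 3.12; the 39th is 5.73.

(3.12, 5.73)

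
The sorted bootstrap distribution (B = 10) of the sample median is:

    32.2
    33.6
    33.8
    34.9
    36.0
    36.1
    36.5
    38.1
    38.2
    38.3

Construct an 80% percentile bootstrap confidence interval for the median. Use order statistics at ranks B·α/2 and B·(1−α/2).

α = 0.20; lower rank = 10 × 0.100 = 1; upper rank = 10 × 0.900 = 9.
The 1st smallest replicate is 32.2; the 9th is 38.2.

(32.2, 38.2)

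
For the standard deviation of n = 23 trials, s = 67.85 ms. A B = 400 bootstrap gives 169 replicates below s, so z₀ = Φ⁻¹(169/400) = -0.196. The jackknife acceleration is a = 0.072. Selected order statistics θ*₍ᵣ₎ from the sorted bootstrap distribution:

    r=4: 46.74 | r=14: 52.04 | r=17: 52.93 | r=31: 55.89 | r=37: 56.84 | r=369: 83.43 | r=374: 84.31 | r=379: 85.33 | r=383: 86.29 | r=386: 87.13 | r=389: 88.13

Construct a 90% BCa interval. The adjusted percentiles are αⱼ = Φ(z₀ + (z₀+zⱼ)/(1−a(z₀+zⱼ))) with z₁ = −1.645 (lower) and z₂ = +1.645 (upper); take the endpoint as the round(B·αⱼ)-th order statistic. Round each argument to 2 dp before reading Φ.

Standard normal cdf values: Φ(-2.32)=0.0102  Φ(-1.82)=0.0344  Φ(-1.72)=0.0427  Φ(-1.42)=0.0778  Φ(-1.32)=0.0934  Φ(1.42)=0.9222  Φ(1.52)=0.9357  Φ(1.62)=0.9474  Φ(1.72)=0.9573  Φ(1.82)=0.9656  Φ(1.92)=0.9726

Lower: z₀ + z₁ = -0.196 + (-1.645) = -1.841; 1 − a(z₀+z₁) = 1 − (0.072)(-1.841) = 1.1326; argument = -0.196 + (-1.841)/1.1326 = -1.8215 → -1.82.
α₁ = Φ(-1.82) = 0.0344; rank = round(400 × 0.0344) = 14; θ*₍14₎ = 52.04.
Upper: z₀ + z₂ = 1.449; 1 − a(z₀+z₂) = 0.8957; argument = 1.4218 → 1.42; α₂ = 0.9222; rank = 369; θ*₍369₎ = 83.43.

(52.04, 83.43)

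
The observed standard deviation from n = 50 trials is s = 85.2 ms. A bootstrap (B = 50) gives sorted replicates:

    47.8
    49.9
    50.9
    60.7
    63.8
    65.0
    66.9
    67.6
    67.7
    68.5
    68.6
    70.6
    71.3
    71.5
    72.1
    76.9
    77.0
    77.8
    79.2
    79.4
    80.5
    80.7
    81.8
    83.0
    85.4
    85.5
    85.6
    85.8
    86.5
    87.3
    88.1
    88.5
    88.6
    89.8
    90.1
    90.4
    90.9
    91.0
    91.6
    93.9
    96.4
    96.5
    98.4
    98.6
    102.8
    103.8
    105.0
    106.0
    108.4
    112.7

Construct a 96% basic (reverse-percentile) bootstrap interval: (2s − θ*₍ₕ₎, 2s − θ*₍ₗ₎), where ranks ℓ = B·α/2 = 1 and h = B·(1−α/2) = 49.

(62.0, 122.6)

Percentile endpoints at ranks 1 and 49: θ*₍1₎ = 47.8, θ*₍49₎ = 108.4.
Basic interval reflects these around s:
  lower = 2 × 85.2 − 108.4 = 62.0
  upper = 2 × 85.2 − 47.8 = 122.6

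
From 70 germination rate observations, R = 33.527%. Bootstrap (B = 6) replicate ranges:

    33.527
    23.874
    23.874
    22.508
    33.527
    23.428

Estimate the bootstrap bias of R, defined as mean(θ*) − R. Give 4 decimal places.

bias = −6.7373

mean(θ*) = (33.527 + 23.874 + 23.874 + 22.508 + 33.527 + 23.428) / 6 = 26.78967
bias = 26.78967 − 33.527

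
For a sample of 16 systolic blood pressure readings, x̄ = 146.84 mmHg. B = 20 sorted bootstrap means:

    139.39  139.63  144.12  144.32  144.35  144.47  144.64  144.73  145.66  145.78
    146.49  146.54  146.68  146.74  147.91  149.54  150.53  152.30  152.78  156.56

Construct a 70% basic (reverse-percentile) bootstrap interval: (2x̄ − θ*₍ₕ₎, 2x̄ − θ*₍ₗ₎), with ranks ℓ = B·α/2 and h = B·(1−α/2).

Percentile endpoints at ranks 3 and 17: θ*₍3₎ = 144.12, θ*₍17₎ = 150.53.
Basic interval reflects these around x̄:
  lower = 2 × 146.84 − 150.53 = 143.15
  upper = 2 × 146.84 − 144.12 = 149.56

(143.15, 149.56)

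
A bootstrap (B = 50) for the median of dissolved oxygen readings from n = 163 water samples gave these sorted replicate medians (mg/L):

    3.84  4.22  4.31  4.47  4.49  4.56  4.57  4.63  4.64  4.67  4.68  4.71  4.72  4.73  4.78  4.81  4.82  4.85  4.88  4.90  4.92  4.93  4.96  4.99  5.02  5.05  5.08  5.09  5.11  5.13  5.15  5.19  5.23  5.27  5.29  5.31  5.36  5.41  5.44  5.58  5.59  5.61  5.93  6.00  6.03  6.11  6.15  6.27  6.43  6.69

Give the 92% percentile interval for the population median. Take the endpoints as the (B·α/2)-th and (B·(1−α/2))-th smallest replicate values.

(4.22, 6.27)

α = 0.08; lower rank = 50 × 0.040 = 2; upper rank = 50 × 0.960 = 48.
The 2nd smallest replicate is 4.22; the 48th is 6.27.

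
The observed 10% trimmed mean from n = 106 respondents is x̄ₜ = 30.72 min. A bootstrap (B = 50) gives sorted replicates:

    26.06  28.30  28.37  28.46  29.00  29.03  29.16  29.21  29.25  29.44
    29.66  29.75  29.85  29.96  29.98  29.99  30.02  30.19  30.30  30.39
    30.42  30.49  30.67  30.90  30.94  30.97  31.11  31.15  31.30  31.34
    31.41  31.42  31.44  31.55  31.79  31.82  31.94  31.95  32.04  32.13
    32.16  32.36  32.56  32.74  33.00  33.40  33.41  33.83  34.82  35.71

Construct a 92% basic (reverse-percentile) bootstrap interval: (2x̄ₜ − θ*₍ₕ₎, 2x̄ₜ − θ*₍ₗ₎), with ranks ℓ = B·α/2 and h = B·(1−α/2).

Percentile endpoints at ranks 2 and 48: θ*₍2₎ = 28.30, θ*₍48₎ = 33.83.
Basic interval reflects these around x̄ₜ:
  lower = 2 × 30.72 − 33.83 = 27.61
  upper = 2 × 30.72 − 28.30 = 33.14

(27.61, 33.14)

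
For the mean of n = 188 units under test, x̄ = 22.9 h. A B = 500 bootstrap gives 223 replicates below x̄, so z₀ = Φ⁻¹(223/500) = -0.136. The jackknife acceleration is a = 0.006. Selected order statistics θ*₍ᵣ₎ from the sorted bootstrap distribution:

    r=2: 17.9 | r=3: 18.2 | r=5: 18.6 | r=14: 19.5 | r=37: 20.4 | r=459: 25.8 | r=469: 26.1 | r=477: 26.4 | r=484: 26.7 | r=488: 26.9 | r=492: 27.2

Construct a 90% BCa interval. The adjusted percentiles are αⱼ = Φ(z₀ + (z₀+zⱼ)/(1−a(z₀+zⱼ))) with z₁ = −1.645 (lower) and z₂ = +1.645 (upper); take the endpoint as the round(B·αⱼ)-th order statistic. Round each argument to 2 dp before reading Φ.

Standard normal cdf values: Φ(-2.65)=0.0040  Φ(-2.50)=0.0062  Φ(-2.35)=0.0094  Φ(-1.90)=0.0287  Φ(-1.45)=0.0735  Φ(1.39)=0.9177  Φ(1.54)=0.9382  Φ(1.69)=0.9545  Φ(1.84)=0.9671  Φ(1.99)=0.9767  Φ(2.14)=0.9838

Lower: z₀ + z₁ = -0.136 + (-1.645) = -1.781; 1 − a(z₀+z₁) = 1 − (0.006)(-1.781) = 1.0107; argument = -0.136 + (-1.781)/1.0107 = -1.8982 → -1.90.
α₁ = Φ(-1.90) = 0.0287; rank = round(500 × 0.0287) = 14; θ*₍14₎ = 19.5.
Upper: z₀ + z₂ = 1.509; 1 − a(z₀+z₂) = 0.9909; argument = 1.3868 → 1.39; α₂ = 0.9177; rank = 459; θ*₍459₎ = 25.8.

(19.5, 25.8)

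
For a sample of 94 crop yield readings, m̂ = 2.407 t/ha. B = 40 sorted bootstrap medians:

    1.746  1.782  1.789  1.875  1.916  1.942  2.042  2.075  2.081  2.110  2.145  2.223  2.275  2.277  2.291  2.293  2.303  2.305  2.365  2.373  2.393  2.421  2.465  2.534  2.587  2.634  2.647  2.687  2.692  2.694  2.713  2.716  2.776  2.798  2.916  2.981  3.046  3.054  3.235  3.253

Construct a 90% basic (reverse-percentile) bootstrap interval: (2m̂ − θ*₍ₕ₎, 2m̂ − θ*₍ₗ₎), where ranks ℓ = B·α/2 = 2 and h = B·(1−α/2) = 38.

(1.760, 3.032)

Percentile endpoints at ranks 2 and 38: θ*₍2₎ = 1.782, θ*₍38₎ = 3.054.
Basic interval reflects these around m̂:
  lower = 2 × 2.407 − 3.054 = 1.760
  upper = 2 × 2.407 − 1.782 = 3.032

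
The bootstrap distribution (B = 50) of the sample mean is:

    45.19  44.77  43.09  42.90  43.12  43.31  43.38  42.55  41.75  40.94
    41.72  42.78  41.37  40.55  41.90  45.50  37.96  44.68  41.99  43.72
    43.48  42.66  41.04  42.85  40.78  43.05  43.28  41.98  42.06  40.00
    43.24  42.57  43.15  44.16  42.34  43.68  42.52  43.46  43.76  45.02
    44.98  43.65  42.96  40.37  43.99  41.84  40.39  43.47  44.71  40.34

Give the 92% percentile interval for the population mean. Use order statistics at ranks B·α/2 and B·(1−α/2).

Sorted replicates: 37.96, 40.00, 40.34, 40.37, 40.39, 40.55, 40.78, 40.94, 41.04, 41.37, 41.72, 41.75, 41.84, 41.90, 41.98, 41.99, 42.06, 42.34, 42.52, 42.55, 42.57, 42.66, 42.78, 42.85, 42.90, 42.96, 43.05, 43.09, 43.12, 43.15, 43.24, 43.28, 43.31, 43.38, 43.46, 43.47, 43.48, 43.65, 43.68, 43.72, 43.76, 43.99, 44.16, 44.68, 44.71, 44.77, 44.98, 45.02, 45.19, 45.50
α = 0.08; lower rank = 50 × 0.040 = 2; upper rank = 50 × 0.960 = 48.
The 2nd smallest replicate is 40.00; the 48th is 45.02.

(40.00, 45.02)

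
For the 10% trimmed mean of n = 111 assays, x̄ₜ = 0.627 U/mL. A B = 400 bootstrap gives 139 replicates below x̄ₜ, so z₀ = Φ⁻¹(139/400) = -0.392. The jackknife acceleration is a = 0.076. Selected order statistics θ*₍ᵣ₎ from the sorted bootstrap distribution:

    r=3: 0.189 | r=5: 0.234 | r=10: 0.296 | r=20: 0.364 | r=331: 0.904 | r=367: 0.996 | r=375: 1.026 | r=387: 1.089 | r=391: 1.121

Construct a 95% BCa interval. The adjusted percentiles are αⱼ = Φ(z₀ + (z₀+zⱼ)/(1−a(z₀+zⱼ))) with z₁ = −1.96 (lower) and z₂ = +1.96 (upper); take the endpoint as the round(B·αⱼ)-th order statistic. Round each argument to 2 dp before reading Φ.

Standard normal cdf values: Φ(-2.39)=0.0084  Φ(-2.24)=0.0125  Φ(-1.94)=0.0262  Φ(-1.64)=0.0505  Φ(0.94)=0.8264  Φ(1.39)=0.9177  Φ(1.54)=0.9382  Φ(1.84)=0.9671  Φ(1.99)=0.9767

Lower: z₀ + z₁ = -0.392 + (-1.960) = -2.352; 1 − a(z₀+z₁) = 1 − (0.076)(-2.352) = 1.1788; argument = -0.392 + (-2.352)/1.1788 = -2.3873 → -2.39.
α₁ = Φ(-2.39) = 0.0084; rank = round(400 × 0.0084) = 3; θ*₍3₎ = 0.189.
Upper: z₀ + z₂ = 1.568; 1 − a(z₀+z₂) = 0.8808; argument = 1.3881 → 1.39; α₂ = 0.9177; rank = 367; θ*₍367₎ = 0.996.

(0.189, 0.996)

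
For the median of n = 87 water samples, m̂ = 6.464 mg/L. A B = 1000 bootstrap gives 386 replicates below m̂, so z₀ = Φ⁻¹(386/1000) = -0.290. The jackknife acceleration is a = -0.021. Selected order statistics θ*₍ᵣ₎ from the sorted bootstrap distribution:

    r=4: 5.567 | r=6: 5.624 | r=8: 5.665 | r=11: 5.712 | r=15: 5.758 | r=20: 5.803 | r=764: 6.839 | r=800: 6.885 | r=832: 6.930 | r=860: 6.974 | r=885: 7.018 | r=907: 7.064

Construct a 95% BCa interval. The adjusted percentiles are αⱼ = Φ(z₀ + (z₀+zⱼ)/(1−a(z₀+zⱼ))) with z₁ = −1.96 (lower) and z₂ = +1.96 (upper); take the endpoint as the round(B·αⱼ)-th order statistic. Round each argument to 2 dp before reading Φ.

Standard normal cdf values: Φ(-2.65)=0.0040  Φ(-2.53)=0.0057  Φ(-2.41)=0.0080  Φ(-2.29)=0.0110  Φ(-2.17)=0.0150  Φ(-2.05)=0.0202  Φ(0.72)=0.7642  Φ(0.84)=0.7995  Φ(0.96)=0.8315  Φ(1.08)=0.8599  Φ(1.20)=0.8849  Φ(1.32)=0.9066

(5.567, 7.064)

Lower: z₀ + z₁ = -0.290 + (-1.960) = -2.250; 1 − a(z₀+z₁) = 1 − (-0.021)(-2.250) = 0.9527; argument = -0.290 + (-2.250)/0.9527 = -2.6516 → -2.65.
α₁ = Φ(-2.65) = 0.0040; rank = round(1000 × 0.0040) = 4; θ*₍4₎ = 5.567.
Upper: z₀ + z₂ = 1.670; 1 − a(z₀+z₂) = 1.0351; argument = 1.3234 → 1.32; α₂ = 0.9066; rank = 907; θ*₍907₎ = 7.064.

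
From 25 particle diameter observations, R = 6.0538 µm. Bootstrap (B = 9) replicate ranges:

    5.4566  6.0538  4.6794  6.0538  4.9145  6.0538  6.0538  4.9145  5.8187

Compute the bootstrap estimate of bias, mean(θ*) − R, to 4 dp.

mean(θ*) = (5.4566 + 6.0538 + 4.6794 + 6.0538 + 4.9145 + 6.0538 + 6.0538 + 4.9145 + 5.8187) / 9 = 5.55543
bias = 5.55543 − 6.0538

bias = −0.4984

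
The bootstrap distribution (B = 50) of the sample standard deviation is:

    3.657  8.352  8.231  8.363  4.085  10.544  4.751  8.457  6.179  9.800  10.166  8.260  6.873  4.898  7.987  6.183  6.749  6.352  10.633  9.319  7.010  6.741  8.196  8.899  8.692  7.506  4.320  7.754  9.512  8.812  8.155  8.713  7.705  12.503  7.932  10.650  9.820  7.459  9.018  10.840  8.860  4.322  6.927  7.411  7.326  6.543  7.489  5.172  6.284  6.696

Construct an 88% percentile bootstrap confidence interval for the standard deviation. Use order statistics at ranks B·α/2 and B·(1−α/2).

(4.320, 10.633)

Sorted replicates: 3.657, 4.085, 4.320, 4.322, 4.751, 4.898, 5.172, 6.179, 6.183, 6.284, 6.352, 6.543, 6.696, 6.741, 6.749, 6.873, 6.927, 7.010, 7.326, 7.411, 7.459, 7.489, 7.506, 7.705, 7.754, 7.932, 7.987, 8.155, 8.196, 8.231, 8.260, 8.352, 8.363, 8.457, 8.692, 8.713, 8.812, 8.860, 8.899, 9.018, 9.319, 9.512, 9.800, 9.820, 10.166, 10.544, 10.633, 10.650, 10.840, 12.503
α = 0.12; lower rank = 50 × 0.060 = 3; upper rank = 50 × 0.940 = 47.
The 3rd smallest replicate is 4.320; the 47th is 10.633.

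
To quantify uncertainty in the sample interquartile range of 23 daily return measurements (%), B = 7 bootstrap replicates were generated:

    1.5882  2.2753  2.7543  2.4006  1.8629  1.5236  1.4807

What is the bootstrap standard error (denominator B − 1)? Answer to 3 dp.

SE* = 0.498

Bootstrap SE is the standard deviation of the 7 replicate interquartile ranges.
Mean of replicates: (1.5882 + 2.2753 + 2.7543 + 2.4006 + 1.8629 + 1.5236 + 1.4807) / 7 = 13.88560 / 7 = 1.98366
Sum of squared deviations: (−0.39546)² + (+0.29164)² + (+0.77064)² + (+0.41694)² + (−0.12076)² + (−0.46006)² + (−0.50296)² = 1.48837
Variance = 1.48837 / 6 = 0.24806
SE* = √0.24806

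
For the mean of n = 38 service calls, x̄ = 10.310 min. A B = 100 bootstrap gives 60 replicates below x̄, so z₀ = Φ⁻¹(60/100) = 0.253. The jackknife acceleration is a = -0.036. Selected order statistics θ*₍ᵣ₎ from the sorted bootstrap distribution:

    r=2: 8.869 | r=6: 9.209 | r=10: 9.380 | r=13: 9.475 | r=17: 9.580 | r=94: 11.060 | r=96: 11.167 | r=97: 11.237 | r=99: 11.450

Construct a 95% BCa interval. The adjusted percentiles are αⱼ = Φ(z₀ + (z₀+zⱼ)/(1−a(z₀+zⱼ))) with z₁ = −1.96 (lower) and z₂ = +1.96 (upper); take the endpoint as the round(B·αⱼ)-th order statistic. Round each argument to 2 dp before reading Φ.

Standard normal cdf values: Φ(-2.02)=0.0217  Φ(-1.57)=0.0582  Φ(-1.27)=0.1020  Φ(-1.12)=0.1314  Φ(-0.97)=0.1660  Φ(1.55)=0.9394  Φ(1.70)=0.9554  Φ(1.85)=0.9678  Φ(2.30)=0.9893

Lower: z₀ + z₁ = 0.253 + (-1.960) = -1.707; 1 − a(z₀+z₁) = 1 − (-0.036)(-1.707) = 0.9385; argument = 0.253 + (-1.707)/0.9385 = -1.5658 → -1.57.
α₁ = Φ(-1.57) = 0.0582; rank = round(100 × 0.0582) = 6; θ*₍6₎ = 9.209.
Upper: z₀ + z₂ = 2.213; 1 − a(z₀+z₂) = 1.0797; argument = 2.3027 → 2.30; α₂ = 0.9893; rank = 99; θ*₍99₎ = 11.450.

(9.209, 11.450)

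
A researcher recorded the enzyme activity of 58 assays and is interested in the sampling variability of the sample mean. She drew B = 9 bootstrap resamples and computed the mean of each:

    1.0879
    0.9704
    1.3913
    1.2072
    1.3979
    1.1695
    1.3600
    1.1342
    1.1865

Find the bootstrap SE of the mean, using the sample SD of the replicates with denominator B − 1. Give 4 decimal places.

SE* = 0.1462

Bootstrap SE is the standard deviation of the 9 replicate means.
Mean of replicates: (1.0879 + 0.9704 + 1.3913 + 1.2072 + 1.3979 + 1.1695 + 1.3600 + 1.1342 + 1.1865) / 9 = 10.90490 / 9 = 1.21166
Sum of squared deviations: (−0.12376)² + (−0.24126)² + (+0.17964)² + (−0.00446)² + (+0.18624)² + (−0.04216)² + (+0.14834)² + (−0.07746)² + (−0.02516)² = 0.17091
Variance = 0.17091 / 8 = 0.02136
SE* = √0.02136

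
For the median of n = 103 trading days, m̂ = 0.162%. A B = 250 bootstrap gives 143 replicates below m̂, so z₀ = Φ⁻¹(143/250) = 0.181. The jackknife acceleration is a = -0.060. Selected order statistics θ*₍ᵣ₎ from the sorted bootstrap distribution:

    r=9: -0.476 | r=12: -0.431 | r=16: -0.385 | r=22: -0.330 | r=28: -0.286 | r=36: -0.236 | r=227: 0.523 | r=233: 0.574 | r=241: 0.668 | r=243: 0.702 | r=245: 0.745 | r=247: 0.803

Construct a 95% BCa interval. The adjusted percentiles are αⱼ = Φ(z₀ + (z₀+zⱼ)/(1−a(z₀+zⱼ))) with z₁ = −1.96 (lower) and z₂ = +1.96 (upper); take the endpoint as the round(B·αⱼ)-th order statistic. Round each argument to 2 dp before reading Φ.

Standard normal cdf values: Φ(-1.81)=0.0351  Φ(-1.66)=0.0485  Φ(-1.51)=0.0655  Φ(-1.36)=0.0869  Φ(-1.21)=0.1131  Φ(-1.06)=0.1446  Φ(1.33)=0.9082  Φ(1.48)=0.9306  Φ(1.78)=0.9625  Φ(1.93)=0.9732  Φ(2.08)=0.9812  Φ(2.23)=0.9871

(-0.476, 0.745)

Lower: z₀ + z₁ = 0.181 + (-1.960) = -1.779; 1 − a(z₀+z₁) = 1 − (-0.060)(-1.779) = 0.8933; argument = 0.181 + (-1.779)/0.8933 = -1.8106 → -1.81.
α₁ = Φ(-1.81) = 0.0351; rank = round(250 × 0.0351) = 9; θ*₍9₎ = -0.476.
Upper: z₀ + z₂ = 2.141; 1 − a(z₀+z₂) = 1.1285; argument = 2.0783 → 2.08; α₂ = 0.9812; rank = 245; θ*₍245₎ = 0.745.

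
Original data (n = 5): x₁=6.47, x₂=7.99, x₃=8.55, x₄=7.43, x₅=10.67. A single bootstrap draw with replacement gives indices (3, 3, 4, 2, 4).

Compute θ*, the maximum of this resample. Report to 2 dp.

Resample values: 8.55, 8.55, 7.43, 7.99, 7.43.
Maximum = 8.55

θ* = 8.55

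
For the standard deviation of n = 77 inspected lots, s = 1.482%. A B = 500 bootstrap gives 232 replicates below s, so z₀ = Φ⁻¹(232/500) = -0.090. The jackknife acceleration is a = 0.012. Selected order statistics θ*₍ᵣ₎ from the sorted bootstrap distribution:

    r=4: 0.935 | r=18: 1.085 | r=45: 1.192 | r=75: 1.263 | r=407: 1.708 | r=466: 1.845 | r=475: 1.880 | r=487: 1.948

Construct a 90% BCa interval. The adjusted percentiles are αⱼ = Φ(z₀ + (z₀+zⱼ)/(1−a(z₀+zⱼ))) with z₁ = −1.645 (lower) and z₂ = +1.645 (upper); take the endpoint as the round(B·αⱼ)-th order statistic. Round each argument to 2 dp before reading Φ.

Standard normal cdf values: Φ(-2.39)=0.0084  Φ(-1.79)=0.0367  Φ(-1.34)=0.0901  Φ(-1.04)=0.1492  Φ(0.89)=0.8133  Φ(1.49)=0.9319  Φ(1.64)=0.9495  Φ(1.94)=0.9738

(1.085, 1.845)

Lower: z₀ + z₁ = -0.090 + (-1.645) = -1.735; 1 − a(z₀+z₁) = 1 − (0.012)(-1.735) = 1.0208; argument = -0.090 + (-1.735)/1.0208 = -1.7896 → -1.79.
α₁ = Φ(-1.79) = 0.0367; rank = round(500 × 0.0367) = 18; θ*₍18₎ = 1.085.
Upper: z₀ + z₂ = 1.555; 1 − a(z₀+z₂) = 0.9813; argument = 1.4946 → 1.49; α₂ = 0.9319; rank = 466; θ*₍466₎ = 1.845.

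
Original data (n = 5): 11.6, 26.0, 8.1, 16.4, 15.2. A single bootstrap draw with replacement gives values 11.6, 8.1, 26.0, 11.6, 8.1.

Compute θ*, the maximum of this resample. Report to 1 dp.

Maximum = 26.0

θ* = 26.0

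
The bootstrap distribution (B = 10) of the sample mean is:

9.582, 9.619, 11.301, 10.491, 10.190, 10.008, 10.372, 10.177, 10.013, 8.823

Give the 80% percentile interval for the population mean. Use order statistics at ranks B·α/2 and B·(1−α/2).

(8.823, 10.491)

Sorted replicates: 8.823, 9.582, 9.619, 10.008, 10.013, 10.177, 10.190, 10.372, 10.491, 11.301
α = 0.20; lower rank = 10 × 0.100 = 1; upper rank = 10 × 0.900 = 9.
The 1st smallest replicate is 8.823; the 9th is 10.491.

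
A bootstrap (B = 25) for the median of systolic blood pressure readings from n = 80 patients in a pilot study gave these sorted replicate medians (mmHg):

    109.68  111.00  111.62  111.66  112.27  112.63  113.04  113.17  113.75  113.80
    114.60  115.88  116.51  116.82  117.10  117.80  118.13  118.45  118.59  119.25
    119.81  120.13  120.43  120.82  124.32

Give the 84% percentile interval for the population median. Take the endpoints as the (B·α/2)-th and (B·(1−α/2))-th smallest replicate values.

α = 0.16; lower rank = 25 × 0.080 = 2; upper rank = 25 × 0.920 = 23.
The 2nd smallest replicate is 111.00; the 23rd is 120.43.

(111.00, 120.43)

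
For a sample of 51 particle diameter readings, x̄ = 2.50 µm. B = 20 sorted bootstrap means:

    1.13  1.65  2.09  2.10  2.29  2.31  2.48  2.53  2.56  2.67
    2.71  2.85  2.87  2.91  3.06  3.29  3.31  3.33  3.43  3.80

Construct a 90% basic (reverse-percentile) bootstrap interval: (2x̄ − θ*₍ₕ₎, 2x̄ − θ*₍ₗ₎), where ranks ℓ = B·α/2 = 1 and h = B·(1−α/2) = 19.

(1.57, 3.87)

Percentile endpoints at ranks 1 and 19: θ*₍1₎ = 1.13, θ*₍19₎ = 3.43.
Basic interval reflects these around x̄:
  lower = 2 × 2.50 − 3.43 = 1.57
  upper = 2 × 2.50 − 1.13 = 3.87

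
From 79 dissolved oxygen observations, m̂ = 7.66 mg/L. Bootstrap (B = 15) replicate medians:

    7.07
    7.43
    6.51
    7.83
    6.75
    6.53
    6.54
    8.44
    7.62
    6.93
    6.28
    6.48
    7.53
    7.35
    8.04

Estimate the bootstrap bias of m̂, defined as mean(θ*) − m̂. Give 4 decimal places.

bias = −0.5047

mean(θ*) = (7.07 + 7.43 + 6.51 + 7.83 + 6.75 + 6.53 + 6.54 + 8.44 + 7.62 + 6.93 + 6.28 + 6.48 + 7.53 + 7.35 + 8.04) / 15 = 7.15533
bias = 7.15533 − 7.66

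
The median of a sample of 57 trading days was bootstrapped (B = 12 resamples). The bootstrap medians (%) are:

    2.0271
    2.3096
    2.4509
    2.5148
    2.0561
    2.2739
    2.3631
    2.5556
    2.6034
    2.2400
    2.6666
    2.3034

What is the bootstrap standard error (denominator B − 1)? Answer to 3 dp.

SE* = 0.203

Bootstrap SE is the standard deviation of the 12 replicate medians.
Mean of replicates: (2.0271 + 2.3096 + 2.4509 + 2.5148 + 2.0561 + 2.2739 + 2.3631 + 2.5556 + 2.6034 + 2.2400 + 2.6666 + 2.3034) / 12 = 28.36450 / 12 = 2.36371
Sum of squared deviations: (−0.33661)² + (−0.05411)² + (+0.08719)² + (+0.15109)² + (−0.30761)² + (−0.08981)² + (−0.00061)² + (+0.19189)² + (+0.23969)² + (−0.12371)² + (+0.30289)² + (−0.06031)² = 0.45431
Variance = 0.45431 / 11 = 0.04130
SE* = √0.04130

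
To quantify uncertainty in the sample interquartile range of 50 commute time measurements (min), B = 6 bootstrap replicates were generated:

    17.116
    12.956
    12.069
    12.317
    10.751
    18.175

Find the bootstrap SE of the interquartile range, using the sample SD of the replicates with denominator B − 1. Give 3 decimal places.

Bootstrap SE is the standard deviation of the 6 replicate interquartile ranges.
Mean of replicates: (17.116 + 12.956 + 12.069 + 12.317 + 10.751 + 18.175) / 6 = 83.3840 / 6 = 13.8973
Sum of squared deviations: (+3.2187)² + (−0.9413)² + (−1.8283)² + (−1.5803)² + (−3.1463)² + (+4.2777)² = 45.2840
Variance = 45.2840 / 5 = 9.0568
SE* = √9.0568

SE* = 3.009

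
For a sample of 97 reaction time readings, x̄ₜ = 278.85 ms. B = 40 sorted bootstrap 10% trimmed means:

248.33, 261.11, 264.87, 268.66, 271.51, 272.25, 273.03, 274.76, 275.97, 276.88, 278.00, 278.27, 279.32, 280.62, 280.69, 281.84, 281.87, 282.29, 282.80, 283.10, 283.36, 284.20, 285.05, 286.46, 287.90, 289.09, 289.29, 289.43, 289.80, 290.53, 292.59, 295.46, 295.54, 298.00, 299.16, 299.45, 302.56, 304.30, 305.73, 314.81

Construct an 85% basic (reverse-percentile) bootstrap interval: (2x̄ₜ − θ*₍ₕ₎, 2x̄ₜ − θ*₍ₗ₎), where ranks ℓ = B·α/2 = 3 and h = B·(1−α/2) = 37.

(255.14, 292.83)

Percentile endpoints at ranks 3 and 37: θ*₍3₎ = 264.87, θ*₍37₎ = 302.56.
Basic interval reflects these around x̄ₜ:
  lower = 2 × 278.85 − 302.56 = 255.14
  upper = 2 × 278.85 − 264.87 = 292.83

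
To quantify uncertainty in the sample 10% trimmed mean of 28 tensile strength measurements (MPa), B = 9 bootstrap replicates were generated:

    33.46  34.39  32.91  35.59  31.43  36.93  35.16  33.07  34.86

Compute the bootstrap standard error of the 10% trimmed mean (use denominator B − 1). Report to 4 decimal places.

Bootstrap SE is the standard deviation of the 9 replicate 10% trimmed means.
Mean of replicates: (33.46 + 34.39 + 32.91 + 35.59 + 31.43 + 36.93 + 35.16 + 33.07 + 34.86) / 9 = 307.80000 / 9 = 34.20000
Sum of squared deviations: (−0.74000)² + (+0.19000)² + (−1.29000)² + (+1.39000)² + (−2.77000)² + (+2.73000)² + (+0.96000)² + (−1.13000)² + (+0.66000)² = 21.93980
Variance = 21.93980 / 8 = 2.74248
SE* = √2.74248

SE* = 1.6560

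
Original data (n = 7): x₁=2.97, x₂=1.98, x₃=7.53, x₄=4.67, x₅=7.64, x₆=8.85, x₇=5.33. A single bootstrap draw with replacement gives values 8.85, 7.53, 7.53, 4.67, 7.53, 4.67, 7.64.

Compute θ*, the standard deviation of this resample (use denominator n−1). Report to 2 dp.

θ* = 1.61

Mean = 6.9171; sum of squared deviations = 15.4845
s² = 15.4845 / 6 = 2.5808
s = √2.5808 = 1.61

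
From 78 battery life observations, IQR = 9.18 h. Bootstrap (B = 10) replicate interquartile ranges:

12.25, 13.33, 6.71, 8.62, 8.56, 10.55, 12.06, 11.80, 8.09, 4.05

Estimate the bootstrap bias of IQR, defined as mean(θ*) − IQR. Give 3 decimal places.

mean(θ*) = (12.25 + 13.33 + 6.71 + 8.62 + 8.56 + 10.55 + 12.06 + 11.80 + 8.09 + 4.05) / 10 = 9.6020
bias = 9.6020 − 9.18

bias = +0.422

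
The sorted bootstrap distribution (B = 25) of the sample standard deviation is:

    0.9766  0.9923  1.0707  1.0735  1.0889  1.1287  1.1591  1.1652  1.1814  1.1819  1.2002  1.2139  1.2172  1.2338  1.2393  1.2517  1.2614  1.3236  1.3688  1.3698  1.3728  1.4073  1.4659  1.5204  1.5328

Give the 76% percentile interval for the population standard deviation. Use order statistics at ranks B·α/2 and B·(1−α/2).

α = 0.24; lower rank = 25 × 0.120 = 3; upper rank = 25 × 0.880 = 22.
The 3rd smallest replicate is 1.0707; the 22nd is 1.4073.

(1.0707, 1.4073)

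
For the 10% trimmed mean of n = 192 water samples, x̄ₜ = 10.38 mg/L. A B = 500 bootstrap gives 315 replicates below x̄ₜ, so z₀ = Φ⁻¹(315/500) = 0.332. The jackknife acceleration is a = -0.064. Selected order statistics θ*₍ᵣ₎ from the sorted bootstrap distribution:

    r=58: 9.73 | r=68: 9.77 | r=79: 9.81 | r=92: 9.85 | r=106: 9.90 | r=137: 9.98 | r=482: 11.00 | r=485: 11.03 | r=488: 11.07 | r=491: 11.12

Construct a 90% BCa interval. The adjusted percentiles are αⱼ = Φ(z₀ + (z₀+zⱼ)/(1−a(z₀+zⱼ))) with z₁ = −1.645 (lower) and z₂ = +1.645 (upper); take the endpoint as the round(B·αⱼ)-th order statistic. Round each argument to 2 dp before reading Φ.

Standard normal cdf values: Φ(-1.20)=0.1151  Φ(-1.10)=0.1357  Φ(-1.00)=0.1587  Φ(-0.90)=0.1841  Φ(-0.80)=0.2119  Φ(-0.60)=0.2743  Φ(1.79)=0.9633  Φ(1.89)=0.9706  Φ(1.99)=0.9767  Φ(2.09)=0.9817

(9.77, 11.12)

Lower: z₀ + z₁ = 0.332 + (-1.645) = -1.313; 1 − a(z₀+z₁) = 1 − (-0.064)(-1.313) = 0.9160; argument = 0.332 + (-1.313)/0.9160 = -1.1015 → -1.10.
α₁ = Φ(-1.10) = 0.1357; rank = round(500 × 0.1357) = 68; θ*₍68₎ = 9.77.
Upper: z₀ + z₂ = 1.977; 1 − a(z₀+z₂) = 1.1265; argument = 2.0869 → 2.09; α₂ = 0.9817; rank = 491; θ*₍491₎ = 11.12.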